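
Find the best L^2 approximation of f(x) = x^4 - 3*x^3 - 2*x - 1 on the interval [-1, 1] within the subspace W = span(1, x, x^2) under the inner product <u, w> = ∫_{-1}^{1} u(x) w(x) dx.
g(x) = 6*x^2/7 - 19*x/5 - 38/35

The best approximation g ∈ W is the orthogonal projection of f onto W. Writing g = a_0 + a_1 x + a_2 x^2, the coefficients solve the normal equations G · a = b where
  G_{ij} = <φ_i, φ_j> and b_i = <f, φ_i>, with φ_0 = 1, φ_1 = x, φ_2 = x^2.
G =
  [2, 0, 2/3]
  [0, 2/3, 0]
  [2/3, 0, 2/5],
b = (-8/5, -38/15, -8/21).
Solving gives a_0 = -38/35, a_1 = -19/5, a_2 = 6/7, so
  g(x) = 6*x^2/7 - 19*x/5 - 38/35.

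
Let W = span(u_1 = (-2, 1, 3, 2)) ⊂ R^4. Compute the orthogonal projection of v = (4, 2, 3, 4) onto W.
proj_W(v) = (-11/9, 11/18, 11/6, 11/9)

Set up U = [u_1 | ... | u_1] ∈ R^(4×1). The projector onto W = col(U) is P = U (U^T U)^(-1) U^T.
Compute U^T U =
  [18],
and U^T v = (11).
Solve U^T U · c = U^T v for the coefficients: c = (11/18). The projection is proj_W(v) = U c.
Check: (v - proj_W(v)) · u_1 = 0  (should be 0).
Result: proj_W(v) = (-11/9, 11/18, 11/6, 11/9).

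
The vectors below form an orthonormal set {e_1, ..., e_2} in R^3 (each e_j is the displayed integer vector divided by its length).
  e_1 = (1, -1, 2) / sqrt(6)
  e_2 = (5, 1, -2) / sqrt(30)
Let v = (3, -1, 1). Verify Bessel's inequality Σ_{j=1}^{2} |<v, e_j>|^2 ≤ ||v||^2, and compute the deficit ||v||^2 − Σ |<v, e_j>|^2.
Σ |<v, e_j>|^2 = 54/5; ||v||^2 = 11; deficit = 1/5

Write each e_j = u_j / sqrt(<u_j, u_j>) where u_j is the displayed integer vector. Then <v, e_j> = <v, u_j> / sqrt(<u_j, u_j>), so |<v, e_j>|^2 = <v, u_j>^2 / <u_j, u_j>.
Coefficients: <v, e_1> = 6/sqrt(6), <v, e_2> = 12/sqrt(30).
Square and sum: Σ |<v, e_j>|^2 = 54/5.
Compute ||v||^2 = v·v = 11.
Deficit = 11 − 54/5 = 1/5 ≥ 0, confirming Bessel's inequality. (The deficit equals ||v − Σ <v,e_j> e_j||^2, the squared distance from v to span{e_j}.)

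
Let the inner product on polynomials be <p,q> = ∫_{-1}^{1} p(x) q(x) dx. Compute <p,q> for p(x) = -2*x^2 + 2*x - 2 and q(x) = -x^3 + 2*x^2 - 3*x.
<p,q> = -136/15

Expand the product: p(x)·q(x) = 2*x^5 - 6*x^4 + 12*x^3 - 10*x^2 + 6*x.
∫_{-1}^{1} of each monomial x^k gives [2/(k+1) if k even, 0 if k odd]. Integrating term-by-term (or equivalently evaluating the antiderivative F(x) = x^6/3 - 6*x^5/5 + 3*x^4 - 10*x^3/3 + 3*x^2 at the endpoints):
  F(1) − F(−1) = 9/5 − (163/15) = -136/15.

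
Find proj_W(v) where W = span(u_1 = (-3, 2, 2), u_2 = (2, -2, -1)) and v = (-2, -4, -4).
proj_W(v) = (14/9, -20/9, -4/9)

Set up U = [u_1 | ... | u_2] ∈ R^(3×2). The projector onto W = col(U) is P = U (U^T U)^(-1) U^T.
Compute U^T U =
  [17, -12]
  [-12, 9],
and U^T v = (-10, 8).
Solve U^T U · c = U^T v for the coefficients: c = (2/3, 16/9). The projection is proj_W(v) = U c.
Check: (v - proj_W(v)) · u_1 = 0  (should be 0).
Check: (v - proj_W(v)) · u_2 = 0  (should be 0).
Result: proj_W(v) = (14/9, -20/9, -4/9).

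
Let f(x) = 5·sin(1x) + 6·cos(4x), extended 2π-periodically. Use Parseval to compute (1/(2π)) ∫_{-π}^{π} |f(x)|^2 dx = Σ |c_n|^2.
Σ |c_n|^2 = 61/2

Expand |f|^2 and use orthogonality of {sin(nx), cos(mx)} on [-π, π]:
  ∫_{-π}^{π} sin(nx)^2 dx = π, ∫ cos(mx)^2 dx = π, and cross terms integrate to 0.
So ∫_{-π}^{π} f(x)^2 dx = 5^2 · π + 6^2 · π = (25 + 36)π.
Divide by 2π: (25 + 36)/2 = 61/2.
By Parseval, this equals Σ |c_n|^2.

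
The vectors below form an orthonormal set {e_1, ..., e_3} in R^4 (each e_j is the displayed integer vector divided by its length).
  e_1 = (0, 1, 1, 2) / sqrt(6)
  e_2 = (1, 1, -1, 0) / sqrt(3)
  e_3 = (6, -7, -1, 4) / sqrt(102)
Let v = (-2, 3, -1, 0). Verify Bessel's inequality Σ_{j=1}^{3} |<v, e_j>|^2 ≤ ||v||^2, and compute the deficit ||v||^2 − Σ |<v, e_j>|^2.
Σ |<v, e_j>|^2 = 614/51; ||v||^2 = 14; deficit = 100/51

Write each e_j = u_j / sqrt(<u_j, u_j>) where u_j is the displayed integer vector. Then <v, e_j> = <v, u_j> / sqrt(<u_j, u_j>), so |<v, e_j>|^2 = <v, u_j>^2 / <u_j, u_j>.
Coefficients: <v, e_1> = 2/sqrt(6), <v, e_2> = 2/sqrt(3), <v, e_3> = -32/sqrt(102).
Square and sum: Σ |<v, e_j>|^2 = 614/51.
Compute ||v||^2 = v·v = 14.
Deficit = 14 − 614/51 = 100/51 ≥ 0, confirming Bessel's inequality. (The deficit equals ||v − Σ <v,e_j> e_j||^2, the squared distance from v to span{e_j}.)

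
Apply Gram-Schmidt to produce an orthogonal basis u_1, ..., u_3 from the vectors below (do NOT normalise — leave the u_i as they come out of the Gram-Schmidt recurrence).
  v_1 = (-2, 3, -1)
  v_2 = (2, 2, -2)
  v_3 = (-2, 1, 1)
Orthogonal basis:
  u_1 = (-2, 3, -1)
  u_2 = (18/7, 8/7, -12/7)
  u_3 = (4/19, 6/19, 10/19)

Apply the Gram-Schmidt recurrence
  u_1 = v_1
  u_i = v_i − Σ_{j<i} ((v_i · u_j) / (u_j · u_j)) · u_j.

Step by step this gives:
  u_1 = (-2, 3, -1)
  u_2 = (18/7, 8/7, -12/7)
  u_3 = (4/19, 6/19, 10/19)

Orthogonality check:
  u_2 · u_1 = 0 (should be 0)
  u_3 · u_1 = 0 (should be 0)
  u_3 · u_2 = 0 (should be 0)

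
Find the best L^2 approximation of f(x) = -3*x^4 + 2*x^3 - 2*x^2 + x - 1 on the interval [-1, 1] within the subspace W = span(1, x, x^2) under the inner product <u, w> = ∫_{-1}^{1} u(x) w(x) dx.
g(x) = -32*x^2/7 + 11*x/5 - 26/35

The best approximation g ∈ W is the orthogonal projection of f onto W. Writing g = a_0 + a_1 x + a_2 x^2, the coefficients solve the normal equations G · a = b where
  G_{ij} = <φ_i, φ_j> and b_i = <f, φ_i>, with φ_0 = 1, φ_1 = x, φ_2 = x^2.
G =
  [2, 0, 2/3]
  [0, 2/3, 0]
  [2/3, 0, 2/5],
b = (-68/15, 22/15, -244/105).
Solving gives a_0 = -26/35, a_1 = 11/5, a_2 = -32/7, so
  g(x) = -32*x^2/7 + 11*x/5 - 26/35.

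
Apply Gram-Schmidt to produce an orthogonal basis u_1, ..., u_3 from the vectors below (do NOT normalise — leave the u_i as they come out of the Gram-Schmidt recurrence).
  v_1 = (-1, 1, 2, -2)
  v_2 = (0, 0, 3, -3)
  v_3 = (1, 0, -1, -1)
Orthogonal basis:
  u_1 = (-1, 1, 2, -2)
  u_2 = (6/5, -6/5, 3/5, -3/5)
  u_3 = (1/2, 1/2, -1, -1)

Apply the Gram-Schmidt recurrence
  u_1 = v_1
  u_i = v_i − Σ_{j<i} ((v_i · u_j) / (u_j · u_j)) · u_j.

Step by step this gives:
  u_1 = (-1, 1, 2, -2)
  u_2 = (6/5, -6/5, 3/5, -3/5)
  u_3 = (1/2, 1/2, -1, -1)

Orthogonality check:
  u_2 · u_1 = 0 (should be 0)
  u_3 · u_1 = 0 (should be 0)
  u_3 · u_2 = 0 (should be 0)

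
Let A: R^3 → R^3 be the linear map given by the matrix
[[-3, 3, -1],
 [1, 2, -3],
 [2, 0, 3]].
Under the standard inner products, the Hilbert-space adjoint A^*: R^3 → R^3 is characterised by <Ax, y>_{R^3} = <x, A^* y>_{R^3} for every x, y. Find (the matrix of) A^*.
A^* = A^T =
[[-3, 1, 2],
 [3, 2, 0],
 [-1, -3, 3]]

For real matrices with standard dot products, the defining identity <Ax, y> = <x, A^* y> gives (Ax)^T y = x^T (A^*) y, i.e. x^T A^T y = x^T (A^*) y. Since this holds for all x, y, we must have A^* = A^T. Therefore
A^* =
[[-3, 1, 2],
 [3, 2, 0],
 [-1, -3, 3]].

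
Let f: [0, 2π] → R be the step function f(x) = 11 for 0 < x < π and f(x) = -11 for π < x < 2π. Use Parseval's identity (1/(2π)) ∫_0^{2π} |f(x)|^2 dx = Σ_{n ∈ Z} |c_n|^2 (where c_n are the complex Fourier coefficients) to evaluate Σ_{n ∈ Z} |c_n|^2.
Σ |c_n|^2 = 121

Parseval equates the L^2 energy of f (normalised by 1/(2π)) with the ℓ^2 sum of its Fourier coefficients: (1/(2π)) ∫_0^{2π} |f|^2 = Σ |c_n|^2.
Compute the left side: (1/(2π)) [∫_0^π 11^2 dx + ∫_π^{2π} (-11)^2 dx] = (1/(2π)) · (121π + 121π) = (121 + 121)/2 = 121.
So Σ_{n ∈ Z} |c_n|^2 = 121.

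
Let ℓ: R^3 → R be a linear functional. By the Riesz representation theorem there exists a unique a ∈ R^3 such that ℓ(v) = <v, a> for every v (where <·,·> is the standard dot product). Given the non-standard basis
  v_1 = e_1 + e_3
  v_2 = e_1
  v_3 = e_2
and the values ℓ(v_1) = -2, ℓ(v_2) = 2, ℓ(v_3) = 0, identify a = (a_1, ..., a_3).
a = (2, 0, -4)

Write a = (a_1, ..., a_3) in the standard basis. For each basis vector v_i, ℓ(v_i) = <v_i, a> is a linear equation in the a_j's. Collect the n equations into a matrix system V a = ℓ, where row i of V is v_i (expressed in the standard basis). Since V is invertible (lower-triangular with 1s on the diagonal, up to permutation), solve by back-substitution:
  V =
[[1, 0, 1],
 [1, 0, 0],
 [0, 1, 0]]
  V a = (-2, 2, 0)
Solving gives a = (2, 0, -4).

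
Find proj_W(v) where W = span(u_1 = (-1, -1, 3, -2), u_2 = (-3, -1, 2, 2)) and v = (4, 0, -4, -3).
proj_W(v) = (13/3, 59/39, -122/39, -34/13)

Set up U = [u_1 | ... | u_2] ∈ R^(4×2). The projector onto W = col(U) is P = U (U^T U)^(-1) U^T.
Compute U^T U =
  [15, 6]
  [6, 18],
and U^T v = (-10, -26).
Solve U^T U · c = U^T v for the coefficients: c = (-4/39, -55/39). The projection is proj_W(v) = U c.
Check: (v - proj_W(v)) · u_1 = 0  (should be 0).
Check: (v - proj_W(v)) · u_2 = 0  (should be 0).
Result: proj_W(v) = (13/3, 59/39, -122/39, -34/13).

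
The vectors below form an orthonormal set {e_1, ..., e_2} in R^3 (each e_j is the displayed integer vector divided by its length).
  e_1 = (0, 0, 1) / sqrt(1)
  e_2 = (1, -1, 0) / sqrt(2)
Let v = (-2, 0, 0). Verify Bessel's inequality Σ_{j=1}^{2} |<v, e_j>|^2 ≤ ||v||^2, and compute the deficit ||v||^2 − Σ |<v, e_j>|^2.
Σ |<v, e_j>|^2 = 2; ||v||^2 = 4; deficit = 2

Write each e_j = u_j / sqrt(<u_j, u_j>) where u_j is the displayed integer vector. Then <v, e_j> = <v, u_j> / sqrt(<u_j, u_j>), so |<v, e_j>|^2 = <v, u_j>^2 / <u_j, u_j>.
Coefficients: <v, e_1> = 0/sqrt(1), <v, e_2> = -2/sqrt(2).
Square and sum: Σ |<v, e_j>|^2 = 2.
Compute ||v||^2 = v·v = 4.
Deficit = 4 − 2 = 2 ≥ 0, confirming Bessel's inequality. (The deficit equals ||v − Σ <v,e_j> e_j||^2, the squared distance from v to span{e_j}.)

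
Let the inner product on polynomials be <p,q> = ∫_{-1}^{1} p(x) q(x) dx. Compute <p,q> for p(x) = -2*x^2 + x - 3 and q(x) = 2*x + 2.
<p,q> = -40/3

Expand the product: p(x)·q(x) = -4*x^3 - 2*x^2 - 4*x - 6.
∫_{-1}^{1} of each monomial x^k gives [2/(k+1) if k even, 0 if k odd]. Integrating term-by-term (or equivalently evaluating the antiderivative F(x) = -x^4 - 2*x^3/3 - 2*x^2 - 6*x at the endpoints):
  F(1) − F(−1) = -29/3 − (11/3) = -40/3.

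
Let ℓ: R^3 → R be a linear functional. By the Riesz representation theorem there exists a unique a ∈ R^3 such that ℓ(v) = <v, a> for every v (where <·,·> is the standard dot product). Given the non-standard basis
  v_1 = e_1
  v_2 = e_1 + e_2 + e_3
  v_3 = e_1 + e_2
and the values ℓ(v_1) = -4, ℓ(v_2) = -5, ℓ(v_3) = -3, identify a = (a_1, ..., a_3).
a = (-4, 1, -2)

Write a = (a_1, ..., a_3) in the standard basis. For each basis vector v_i, ℓ(v_i) = <v_i, a> is a linear equation in the a_j's. Collect the n equations into a matrix system V a = ℓ, where row i of V is v_i (expressed in the standard basis). Since V is invertible (lower-triangular with 1s on the diagonal, up to permutation), solve by back-substitution:
  V =
[[1, 0, 0],
 [1, 1, 1],
 [1, 1, 0]]
  V a = (-4, -5, -3)
Solving gives a = (-4, 1, -2).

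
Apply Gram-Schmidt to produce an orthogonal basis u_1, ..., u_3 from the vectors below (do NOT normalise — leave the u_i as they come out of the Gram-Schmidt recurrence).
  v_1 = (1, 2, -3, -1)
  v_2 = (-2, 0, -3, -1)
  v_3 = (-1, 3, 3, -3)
Orthogonal basis:
  u_1 = (1, 2, -3, -1)
  u_2 = (-38/15, -16/15, -7/5, -7/15)
  u_3 = (-134/73, 201/73, 168/73, -236/73)

Apply the Gram-Schmidt recurrence
  u_1 = v_1
  u_i = v_i − Σ_{j<i} ((v_i · u_j) / (u_j · u_j)) · u_j.

Step by step this gives:
  u_1 = (1, 2, -3, -1)
  u_2 = (-38/15, -16/15, -7/5, -7/15)
  u_3 = (-134/73, 201/73, 168/73, -236/73)

Orthogonality check:
  u_2 · u_1 = 0 (should be 0)
  u_3 · u_1 = 0 (should be 0)
  u_3 · u_2 = 0 (should be 0)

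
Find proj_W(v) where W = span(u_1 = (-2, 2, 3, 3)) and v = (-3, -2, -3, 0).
proj_W(v) = (7/13, -7/13, -21/26, -21/26)

Set up U = [u_1 | ... | u_1] ∈ R^(4×1). The projector onto W = col(U) is P = U (U^T U)^(-1) U^T.
Compute U^T U =
  [26],
and U^T v = (-7).
Solve U^T U · c = U^T v for the coefficients: c = (-7/26). The projection is proj_W(v) = U c.
Check: (v - proj_W(v)) · u_1 = 0  (should be 0).
Result: proj_W(v) = (7/13, -7/13, -21/26, -21/26).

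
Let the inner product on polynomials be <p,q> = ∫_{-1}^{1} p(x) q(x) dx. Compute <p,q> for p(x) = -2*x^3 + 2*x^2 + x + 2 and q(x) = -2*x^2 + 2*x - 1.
<p,q> = -148/15

Expand the product: p(x)·q(x) = 4*x^5 - 8*x^4 + 4*x^3 - 4*x^2 + 3*x - 2.
∫_{-1}^{1} of each monomial x^k gives [2/(k+1) if k even, 0 if k odd]. Integrating term-by-term (or equivalently evaluating the antiderivative F(x) = 2*x^6/3 - 8*x^5/5 + x^4 - 4*x^3/3 + 3*x^2/2 - 2*x at the endpoints):
  F(1) − F(−1) = -53/30 − (81/10) = -148/15.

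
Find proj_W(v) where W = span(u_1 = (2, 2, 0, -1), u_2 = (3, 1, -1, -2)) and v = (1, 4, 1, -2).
proj_W(v) = (2, 26/7, 6/7, -4/7)

Set up U = [u_1 | ... | u_2] ∈ R^(4×2). The projector onto W = col(U) is P = U (U^T U)^(-1) U^T.
Compute U^T U =
  [9, 10]
  [10, 15],
and U^T v = (12, 10).
Solve U^T U · c = U^T v for the coefficients: c = (16/7, -6/7). The projection is proj_W(v) = U c.
Check: (v - proj_W(v)) · u_1 = 0  (should be 0).
Check: (v - proj_W(v)) · u_2 = 0  (should be 0).
Result: proj_W(v) = (2, 26/7, 6/7, -4/7).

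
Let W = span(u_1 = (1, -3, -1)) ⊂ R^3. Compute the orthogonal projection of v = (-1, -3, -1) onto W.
proj_W(v) = (9/11, -27/11, -9/11)

Set up U = [u_1 | ... | u_1] ∈ R^(3×1). The projector onto W = col(U) is P = U (U^T U)^(-1) U^T.
Compute U^T U =
  [11],
and U^T v = (9).
Solve U^T U · c = U^T v for the coefficients: c = (9/11). The projection is proj_W(v) = U c.
Check: (v - proj_W(v)) · u_1 = 0  (should be 0).
Result: proj_W(v) = (9/11, -27/11, -9/11).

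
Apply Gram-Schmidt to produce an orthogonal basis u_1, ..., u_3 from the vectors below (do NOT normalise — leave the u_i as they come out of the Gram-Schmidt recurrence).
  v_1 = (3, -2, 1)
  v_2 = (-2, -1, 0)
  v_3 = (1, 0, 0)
Orthogonal basis:
  u_1 = (3, -2, 1)
  u_2 = (-8/7, -11/7, 2/7)
  u_3 = (1/54, -1/27, -7/54)

Apply the Gram-Schmidt recurrence
  u_1 = v_1
  u_i = v_i − Σ_{j<i} ((v_i · u_j) / (u_j · u_j)) · u_j.

Step by step this gives:
  u_1 = (3, -2, 1)
  u_2 = (-8/7, -11/7, 2/7)
  u_3 = (1/54, -1/27, -7/54)

Orthogonality check:
  u_2 · u_1 = 0 (should be 0)
  u_3 · u_1 = 0 (should be 0)
  u_3 · u_2 = 0 (should be 0)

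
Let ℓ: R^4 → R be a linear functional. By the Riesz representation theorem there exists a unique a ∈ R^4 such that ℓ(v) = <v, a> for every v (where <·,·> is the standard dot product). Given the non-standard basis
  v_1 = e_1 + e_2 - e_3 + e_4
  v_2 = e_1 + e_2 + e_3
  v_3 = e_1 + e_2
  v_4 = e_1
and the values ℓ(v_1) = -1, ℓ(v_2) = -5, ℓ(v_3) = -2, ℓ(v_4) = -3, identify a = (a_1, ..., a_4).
a = (-3, 1, -3, -2)

Write a = (a_1, ..., a_4) in the standard basis. For each basis vector v_i, ℓ(v_i) = <v_i, a> is a linear equation in the a_j's. Collect the n equations into a matrix system V a = ℓ, where row i of V is v_i (expressed in the standard basis). Since V is invertible (lower-triangular with 1s on the diagonal, up to permutation), solve by back-substitution:
  V =
[[1, 1, -1, 1],
 [1, 1, 1, 0],
 [1, 1, 0, 0],
 [1, 0, 0, 0]]
  V a = (-1, -5, -2, -3)
Solving gives a = (-3, 1, -3, -2).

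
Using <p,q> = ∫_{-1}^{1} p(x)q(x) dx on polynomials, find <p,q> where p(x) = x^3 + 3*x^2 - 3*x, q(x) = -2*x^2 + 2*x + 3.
<p,q> = 2/5

Expand the product: p(x)·q(x) = -2*x^5 - 4*x^4 + 15*x^3 + 3*x^2 - 9*x.
∫_{-1}^{1} of each monomial x^k gives [2/(k+1) if k even, 0 if k odd]. Integrating term-by-term (or equivalently evaluating the antiderivative F(x) = -x^6/3 - 4*x^5/5 + 15*x^4/4 + x^3 - 9*x^2/2 at the endpoints):
  F(1) − F(−1) = -53/60 − (-77/60) = 2/5.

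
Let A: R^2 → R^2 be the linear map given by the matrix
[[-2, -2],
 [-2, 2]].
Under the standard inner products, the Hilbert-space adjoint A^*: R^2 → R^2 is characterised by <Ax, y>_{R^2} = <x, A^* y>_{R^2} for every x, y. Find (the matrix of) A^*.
A^* = A^T =
[[-2, -2],
 [-2, 2]]

For real matrices with standard dot products, the defining identity <Ax, y> = <x, A^* y> gives (Ax)^T y = x^T (A^*) y, i.e. x^T A^T y = x^T (A^*) y. Since this holds for all x, y, we must have A^* = A^T. Therefore
A^* =
[[-2, -2],
 [-2, 2]].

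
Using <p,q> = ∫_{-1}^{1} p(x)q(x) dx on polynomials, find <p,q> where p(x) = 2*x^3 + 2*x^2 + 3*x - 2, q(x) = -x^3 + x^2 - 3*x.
<p,q> = -1124/105

Expand the product: p(x)·q(x) = -2*x^6 - 7*x^4 - x^3 - 11*x^2 + 6*x.
∫_{-1}^{1} of each monomial x^k gives [2/(k+1) if k even, 0 if k odd]. Integrating term-by-term (or equivalently evaluating the antiderivative F(x) = -2*x^7/7 - 7*x^5/5 - x^4/4 - 11*x^3/3 + 3*x^2 at the endpoints):
  F(1) − F(−1) = -1093/420 − (3403/420) = -1124/105.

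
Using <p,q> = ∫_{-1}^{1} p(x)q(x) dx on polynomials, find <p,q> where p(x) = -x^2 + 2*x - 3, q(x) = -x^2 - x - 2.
<p,q> = 72/5

Expand the product: p(x)·q(x) = x^4 - x^3 + 3*x^2 - x + 6.
∫_{-1}^{1} of each monomial x^k gives [2/(k+1) if k even, 0 if k odd]. Integrating term-by-term (or equivalently evaluating the antiderivative F(x) = x^5/5 - x^4/4 + x^3 - x^2/2 + 6*x at the endpoints):
  F(1) − F(−1) = 129/20 − (-159/20) = 72/5.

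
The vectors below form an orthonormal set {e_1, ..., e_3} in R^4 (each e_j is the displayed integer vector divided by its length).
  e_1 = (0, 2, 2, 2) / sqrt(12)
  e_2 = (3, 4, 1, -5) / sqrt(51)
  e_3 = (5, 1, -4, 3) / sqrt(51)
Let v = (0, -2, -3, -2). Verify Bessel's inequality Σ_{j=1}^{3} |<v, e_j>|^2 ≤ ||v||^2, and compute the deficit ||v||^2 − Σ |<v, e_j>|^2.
Σ |<v, e_j>|^2 = 50/3; ||v||^2 = 17; deficit = 1/3

Write each e_j = u_j / sqrt(<u_j, u_j>) where u_j is the displayed integer vector. Then <v, e_j> = <v, u_j> / sqrt(<u_j, u_j>), so |<v, e_j>|^2 = <v, u_j>^2 / <u_j, u_j>.
Coefficients: <v, e_1> = -14/sqrt(12), <v, e_2> = -1/sqrt(51), <v, e_3> = 4/sqrt(51).
Square and sum: Σ |<v, e_j>|^2 = 50/3.
Compute ||v||^2 = v·v = 17.
Deficit = 17 − 50/3 = 1/3 ≥ 0, confirming Bessel's inequality. (The deficit equals ||v − Σ <v,e_j> e_j||^2, the squared distance from v to span{e_j}.)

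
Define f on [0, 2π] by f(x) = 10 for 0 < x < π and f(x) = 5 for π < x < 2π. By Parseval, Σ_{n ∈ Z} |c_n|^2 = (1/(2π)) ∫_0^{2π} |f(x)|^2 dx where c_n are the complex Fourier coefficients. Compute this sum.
Σ |c_n|^2 = 125/2

Parseval equates the L^2 energy of f (normalised by 1/(2π)) with the ℓ^2 sum of its Fourier coefficients: (1/(2π)) ∫_0^{2π} |f|^2 = Σ |c_n|^2.
Compute the left side: (1/(2π)) [∫_0^π 10^2 dx + ∫_π^{2π} 5^2 dx] = (1/(2π)) · (100π + 25π) = (100 + 25)/2 = 125/2.
So Σ_{n ∈ Z} |c_n|^2 = 125/2.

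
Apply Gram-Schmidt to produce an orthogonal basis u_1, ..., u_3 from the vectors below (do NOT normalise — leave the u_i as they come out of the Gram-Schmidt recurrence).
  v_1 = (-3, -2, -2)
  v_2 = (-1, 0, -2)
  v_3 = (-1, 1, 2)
Orthogonal basis:
  u_1 = (-3, -2, -2)
  u_2 = (4/17, 14/17, -20/17)
  u_3 = (-4/3, 4/3, 2/3)

Apply the Gram-Schmidt recurrence
  u_1 = v_1
  u_i = v_i − Σ_{j<i} ((v_i · u_j) / (u_j · u_j)) · u_j.

Step by step this gives:
  u_1 = (-3, -2, -2)
  u_2 = (4/17, 14/17, -20/17)
  u_3 = (-4/3, 4/3, 2/3)

Orthogonality check:
  u_2 · u_1 = 0 (should be 0)
  u_3 · u_1 = 0 (should be 0)
  u_3 · u_2 = 0 (should be 0)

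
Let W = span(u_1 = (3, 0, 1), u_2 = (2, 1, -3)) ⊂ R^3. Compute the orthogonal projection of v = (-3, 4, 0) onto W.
proj_W(v) = (-346/131, 7/131, -141/131)

Set up U = [u_1 | ... | u_2] ∈ R^(3×2). The projector onto W = col(U) is P = U (U^T U)^(-1) U^T.
Compute U^T U =
  [10, 3]
  [3, 14],
and U^T v = (-9, -2).
Solve U^T U · c = U^T v for the coefficients: c = (-120/131, 7/131). The projection is proj_W(v) = U c.
Check: (v - proj_W(v)) · u_1 = 0  (should be 0).
Check: (v - proj_W(v)) · u_2 = 0  (should be 0).
Result: proj_W(v) = (-346/131, 7/131, -141/131).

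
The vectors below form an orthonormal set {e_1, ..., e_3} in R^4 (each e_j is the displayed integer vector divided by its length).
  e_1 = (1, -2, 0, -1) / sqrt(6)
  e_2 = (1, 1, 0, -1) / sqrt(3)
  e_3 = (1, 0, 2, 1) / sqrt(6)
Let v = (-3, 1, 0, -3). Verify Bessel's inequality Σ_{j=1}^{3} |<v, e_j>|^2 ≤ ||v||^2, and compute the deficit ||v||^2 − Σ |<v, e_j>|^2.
Σ |<v, e_j>|^2 = 7; ||v||^2 = 19; deficit = 12

Write each e_j = u_j / sqrt(<u_j, u_j>) where u_j is the displayed integer vector. Then <v, e_j> = <v, u_j> / sqrt(<u_j, u_j>), so |<v, e_j>|^2 = <v, u_j>^2 / <u_j, u_j>.
Coefficients: <v, e_1> = -2/sqrt(6), <v, e_2> = 1/sqrt(3), <v, e_3> = -6/sqrt(6).
Square and sum: Σ |<v, e_j>|^2 = 7.
Compute ||v||^2 = v·v = 19.
Deficit = 19 − 7 = 12 ≥ 0, confirming Bessel's inequality. (The deficit equals ||v − Σ <v,e_j> e_j||^2, the squared distance from v to span{e_j}.)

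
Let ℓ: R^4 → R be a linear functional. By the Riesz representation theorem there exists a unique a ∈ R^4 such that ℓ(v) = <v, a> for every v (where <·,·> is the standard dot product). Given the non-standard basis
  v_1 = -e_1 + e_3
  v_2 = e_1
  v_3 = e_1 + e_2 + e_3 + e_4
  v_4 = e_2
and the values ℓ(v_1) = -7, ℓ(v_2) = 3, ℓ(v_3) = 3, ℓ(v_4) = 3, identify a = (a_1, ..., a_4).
a = (3, 3, -4, 1)

Write a = (a_1, ..., a_4) in the standard basis. For each basis vector v_i, ℓ(v_i) = <v_i, a> is a linear equation in the a_j's. Collect the n equations into a matrix system V a = ℓ, where row i of V is v_i (expressed in the standard basis). Since V is invertible (lower-triangular with 1s on the diagonal, up to permutation), solve by back-substitution:
  V =
[[-1, 0, 1, 0],
 [1, 0, 0, 0],
 [1, 1, 1, 1],
 [0, 1, 0, 0]]
  V a = (-7, 3, 3, 3)
Solving gives a = (3, 3, -4, 1).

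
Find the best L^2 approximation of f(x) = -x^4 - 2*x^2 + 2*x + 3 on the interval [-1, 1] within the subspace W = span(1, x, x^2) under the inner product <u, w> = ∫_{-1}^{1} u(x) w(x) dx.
g(x) = -20*x^2/7 + 2*x + 108/35

The best approximation g ∈ W is the orthogonal projection of f onto W. Writing g = a_0 + a_1 x + a_2 x^2, the coefficients solve the normal equations G · a = b where
  G_{ij} = <φ_i, φ_j> and b_i = <f, φ_i>, with φ_0 = 1, φ_1 = x, φ_2 = x^2.
G =
  [2, 0, 2/3]
  [0, 2/3, 0]
  [2/3, 0, 2/5],
b = (64/15, 4/3, 32/35).
Solving gives a_0 = 108/35, a_1 = 2, a_2 = -20/7, so
  g(x) = -20*x^2/7 + 2*x + 108/35.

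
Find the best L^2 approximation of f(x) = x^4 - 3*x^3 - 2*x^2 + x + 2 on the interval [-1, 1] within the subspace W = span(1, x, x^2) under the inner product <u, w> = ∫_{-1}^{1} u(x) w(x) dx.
g(x) = -8*x^2/7 - 4*x/5 + 67/35

The best approximation g ∈ W is the orthogonal projection of f onto W. Writing g = a_0 + a_1 x + a_2 x^2, the coefficients solve the normal equations G · a = b where
  G_{ij} = <φ_i, φ_j> and b_i = <f, φ_i>, with φ_0 = 1, φ_1 = x, φ_2 = x^2.
G =
  [2, 0, 2/3]
  [0, 2/3, 0]
  [2/3, 0, 2/5],
b = (46/15, -8/15, 86/105).
Solving gives a_0 = 67/35, a_1 = -4/5, a_2 = -8/7, so
  g(x) = -8*x^2/7 - 4*x/5 + 67/35.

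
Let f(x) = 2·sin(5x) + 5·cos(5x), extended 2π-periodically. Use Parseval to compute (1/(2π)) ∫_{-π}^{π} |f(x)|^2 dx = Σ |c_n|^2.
Σ |c_n|^2 = 29/2

Expand |f|^2 and use orthogonality of {sin(nx), cos(mx)} on [-π, π]:
  ∫_{-π}^{π} sin(nx)^2 dx = π, ∫ cos(mx)^2 dx = π, and cross terms integrate to 0.
So ∫_{-π}^{π} f(x)^2 dx = 2^2 · π + 5^2 · π = (4 + 25)π.
Divide by 2π: (4 + 25)/2 = 29/2.
By Parseval, this equals Σ |c_n|^2.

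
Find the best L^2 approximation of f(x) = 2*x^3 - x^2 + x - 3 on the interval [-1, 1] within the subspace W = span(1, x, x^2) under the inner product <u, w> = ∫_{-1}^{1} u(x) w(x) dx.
g(x) = -x^2 + 11*x/5 - 3

The best approximation g ∈ W is the orthogonal projection of f onto W. Writing g = a_0 + a_1 x + a_2 x^2, the coefficients solve the normal equations G · a = b where
  G_{ij} = <φ_i, φ_j> and b_i = <f, φ_i>, with φ_0 = 1, φ_1 = x, φ_2 = x^2.
G =
  [2, 0, 2/3]
  [0, 2/3, 0]
  [2/3, 0, 2/5],
b = (-20/3, 22/15, -12/5).
Solving gives a_0 = -3, a_1 = 11/5, a_2 = -1, so
  g(x) = -x^2 + 11*x/5 - 3.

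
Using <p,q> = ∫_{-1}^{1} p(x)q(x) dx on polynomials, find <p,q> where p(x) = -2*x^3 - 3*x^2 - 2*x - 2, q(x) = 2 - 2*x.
<p,q> = -116/15

Expand the product: p(x)·q(x) = 4*x^4 + 2*x^3 - 2*x^2 - 4.
∫_{-1}^{1} of each monomial x^k gives [2/(k+1) if k even, 0 if k odd]. Integrating term-by-term (or equivalently evaluating the antiderivative F(x) = 4*x^5/5 + x^4/2 - 2*x^3/3 - 4*x at the endpoints):
  F(1) − F(−1) = -101/30 − (131/30) = -116/15.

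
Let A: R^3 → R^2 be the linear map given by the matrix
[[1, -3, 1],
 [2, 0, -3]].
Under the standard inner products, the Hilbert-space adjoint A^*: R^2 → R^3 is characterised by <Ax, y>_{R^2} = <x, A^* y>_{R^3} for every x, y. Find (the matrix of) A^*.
A^* = A^T =
[[1, 2],
 [-3, 0],
 [1, -3]]

For real matrices with standard dot products, the defining identity <Ax, y> = <x, A^* y> gives (Ax)^T y = x^T (A^*) y, i.e. x^T A^T y = x^T (A^*) y. Since this holds for all x, y, we must have A^* = A^T. Therefore
A^* =
[[1, 2],
 [-3, 0],
 [1, -3]].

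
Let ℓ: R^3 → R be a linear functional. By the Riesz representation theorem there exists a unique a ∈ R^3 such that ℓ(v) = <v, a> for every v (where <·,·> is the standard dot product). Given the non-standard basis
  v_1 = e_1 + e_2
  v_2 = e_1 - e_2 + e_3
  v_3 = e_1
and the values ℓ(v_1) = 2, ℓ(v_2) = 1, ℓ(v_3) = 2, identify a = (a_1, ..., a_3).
a = (2, 0, -1)

Write a = (a_1, ..., a_3) in the standard basis. For each basis vector v_i, ℓ(v_i) = <v_i, a> is a linear equation in the a_j's. Collect the n equations into a matrix system V a = ℓ, where row i of V is v_i (expressed in the standard basis). Since V is invertible (lower-triangular with 1s on the diagonal, up to permutation), solve by back-substitution:
  V =
[[1, 1, 0],
 [1, -1, 1],
 [1, 0, 0]]
  V a = (2, 1, 2)
Solving gives a = (2, 0, -1).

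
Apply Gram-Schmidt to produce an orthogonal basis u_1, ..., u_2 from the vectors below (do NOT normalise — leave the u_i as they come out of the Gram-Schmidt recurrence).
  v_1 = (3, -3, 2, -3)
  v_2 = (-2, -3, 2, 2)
Orthogonal basis:
  u_1 = (3, -3, 2, -3)
  u_2 = (-65/31, -90/31, 60/31, 65/31)

Apply the Gram-Schmidt recurrence
  u_1 = v_1
  u_i = v_i − Σ_{j<i} ((v_i · u_j) / (u_j · u_j)) · u_j.

Step by step this gives:
  u_1 = (3, -3, 2, -3)
  u_2 = (-65/31, -90/31, 60/31, 65/31)

Orthogonality check:
  u_2 · u_1 = 0 (should be 0)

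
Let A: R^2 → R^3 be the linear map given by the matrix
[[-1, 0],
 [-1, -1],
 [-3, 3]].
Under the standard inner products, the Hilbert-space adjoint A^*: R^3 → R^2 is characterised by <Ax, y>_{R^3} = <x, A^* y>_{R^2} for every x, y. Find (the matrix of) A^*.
A^* = A^T =
[[-1, -1, -3],
 [0, -1, 3]]

For real matrices with standard dot products, the defining identity <Ax, y> = <x, A^* y> gives (Ax)^T y = x^T (A^*) y, i.e. x^T A^T y = x^T (A^*) y. Since this holds for all x, y, we must have A^* = A^T. Therefore
A^* =
[[-1, -1, -3],
 [0, -1, 3]].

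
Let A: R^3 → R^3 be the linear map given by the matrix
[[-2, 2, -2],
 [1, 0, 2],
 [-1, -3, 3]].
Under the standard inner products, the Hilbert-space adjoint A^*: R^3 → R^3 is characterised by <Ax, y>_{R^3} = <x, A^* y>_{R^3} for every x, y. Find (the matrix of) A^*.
A^* = A^T =
[[-2, 1, -1],
 [2, 0, -3],
 [-2, 2, 3]]

For real matrices with standard dot products, the defining identity <Ax, y> = <x, A^* y> gives (Ax)^T y = x^T (A^*) y, i.e. x^T A^T y = x^T (A^*) y. Since this holds for all x, y, we must have A^* = A^T. Therefore
A^* =
[[-2, 1, -1],
 [2, 0, -3],
 [-2, 2, 3]].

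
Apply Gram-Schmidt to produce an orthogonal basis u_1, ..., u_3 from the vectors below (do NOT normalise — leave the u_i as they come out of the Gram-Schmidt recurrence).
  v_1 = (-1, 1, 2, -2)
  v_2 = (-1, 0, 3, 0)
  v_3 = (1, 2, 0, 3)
Orthogonal basis:
  u_1 = (-1, 1, 2, -2)
  u_2 = (-3/10, -7/10, 8/5, 7/5)
  u_3 = (11/17, 145/51, 11/51, 67/51)

Apply the Gram-Schmidt recurrence
  u_1 = v_1
  u_i = v_i − Σ_{j<i} ((v_i · u_j) / (u_j · u_j)) · u_j.

Step by step this gives:
  u_1 = (-1, 1, 2, -2)
  u_2 = (-3/10, -7/10, 8/5, 7/5)
  u_3 = (11/17, 145/51, 11/51, 67/51)

Orthogonality check:
  u_2 · u_1 = 0 (should be 0)
  u_3 · u_1 = 0 (should be 0)
  u_3 · u_2 = 0 (should be 0)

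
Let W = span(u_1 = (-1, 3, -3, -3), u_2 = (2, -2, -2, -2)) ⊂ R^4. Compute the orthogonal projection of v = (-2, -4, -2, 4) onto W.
proj_W(v) = (8/9, -56/27, 40/27, 40/27)

Set up U = [u_1 | ... | u_2] ∈ R^(4×2). The projector onto W = col(U) is P = U (U^T U)^(-1) U^T.
Compute U^T U =
  [28, 4]
  [4, 16],
and U^T v = (-16, 0).
Solve U^T U · c = U^T v for the coefficients: c = (-16/27, 4/27). The projection is proj_W(v) = U c.
Check: (v - proj_W(v)) · u_1 = 0  (should be 0).
Check: (v - proj_W(v)) · u_2 = 0  (should be 0).
Result: proj_W(v) = (8/9, -56/27, 40/27, 40/27).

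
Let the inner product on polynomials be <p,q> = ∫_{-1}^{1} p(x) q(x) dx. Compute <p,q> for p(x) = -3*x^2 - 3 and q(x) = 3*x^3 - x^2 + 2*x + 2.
<p,q> = -64/5

Expand the product: p(x)·q(x) = -9*x^5 + 3*x^4 - 15*x^3 - 3*x^2 - 6*x - 6.
∫_{-1}^{1} of each monomial x^k gives [2/(k+1) if k even, 0 if k odd]. Integrating term-by-term (or equivalently evaluating the antiderivative F(x) = -3*x^6/2 + 3*x^5/5 - 15*x^4/4 - x^3 - 3*x^2 - 6*x at the endpoints):
  F(1) − F(−1) = -293/20 − (-37/20) = -64/5.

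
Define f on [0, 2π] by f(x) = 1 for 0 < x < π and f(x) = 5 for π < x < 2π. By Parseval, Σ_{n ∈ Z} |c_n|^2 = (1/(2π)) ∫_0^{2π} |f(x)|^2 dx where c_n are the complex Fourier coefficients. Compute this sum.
Σ |c_n|^2 = 13

Parseval equates the L^2 energy of f (normalised by 1/(2π)) with the ℓ^2 sum of its Fourier coefficients: (1/(2π)) ∫_0^{2π} |f|^2 = Σ |c_n|^2.
Compute the left side: (1/(2π)) [∫_0^π 1^2 dx + ∫_π^{2π} 5^2 dx] = (1/(2π)) · (1π + 25π) = (1 + 25)/2 = 13.
So Σ_{n ∈ Z} |c_n|^2 = 13.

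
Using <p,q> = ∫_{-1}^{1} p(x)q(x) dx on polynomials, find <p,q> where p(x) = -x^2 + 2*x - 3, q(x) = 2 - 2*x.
<p,q> = -16

Expand the product: p(x)·q(x) = 2*x^3 - 6*x^2 + 10*x - 6.
∫_{-1}^{1} of each monomial x^k gives [2/(k+1) if k even, 0 if k odd]. Integrating term-by-term (or equivalently evaluating the antiderivative F(x) = x^4/2 - 2*x^3 + 5*x^2 - 6*x at the endpoints):
  F(1) − F(−1) = -5/2 − (27/2) = -16.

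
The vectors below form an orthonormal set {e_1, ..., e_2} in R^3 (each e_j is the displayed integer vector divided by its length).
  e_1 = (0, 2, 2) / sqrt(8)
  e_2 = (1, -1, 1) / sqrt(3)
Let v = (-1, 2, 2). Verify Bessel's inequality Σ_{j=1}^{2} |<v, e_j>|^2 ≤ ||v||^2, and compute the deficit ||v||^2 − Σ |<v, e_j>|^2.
Σ |<v, e_j>|^2 = 25/3; ||v||^2 = 9; deficit = 2/3

Write each e_j = u_j / sqrt(<u_j, u_j>) where u_j is the displayed integer vector. Then <v, e_j> = <v, u_j> / sqrt(<u_j, u_j>), so |<v, e_j>|^2 = <v, u_j>^2 / <u_j, u_j>.
Coefficients: <v, e_1> = 8/sqrt(8), <v, e_2> = -1/sqrt(3).
Square and sum: Σ |<v, e_j>|^2 = 25/3.
Compute ||v||^2 = v·v = 9.
Deficit = 9 − 25/3 = 2/3 ≥ 0, confirming Bessel's inequality. (The deficit equals ||v − Σ <v,e_j> e_j||^2, the squared distance from v to span{e_j}.)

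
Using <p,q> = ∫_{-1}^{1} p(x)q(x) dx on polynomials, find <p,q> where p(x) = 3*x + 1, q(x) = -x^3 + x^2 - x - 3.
<p,q> = -128/15

Expand the product: p(x)·q(x) = -3*x^4 + 2*x^3 - 2*x^2 - 10*x - 3.
∫_{-1}^{1} of each monomial x^k gives [2/(k+1) if k even, 0 if k odd]. Integrating term-by-term (or equivalently evaluating the antiderivative F(x) = -3*x^5/5 + x^4/2 - 2*x^3/3 - 5*x^2 - 3*x at the endpoints):
  F(1) − F(−1) = -263/30 − (-7/30) = -128/15.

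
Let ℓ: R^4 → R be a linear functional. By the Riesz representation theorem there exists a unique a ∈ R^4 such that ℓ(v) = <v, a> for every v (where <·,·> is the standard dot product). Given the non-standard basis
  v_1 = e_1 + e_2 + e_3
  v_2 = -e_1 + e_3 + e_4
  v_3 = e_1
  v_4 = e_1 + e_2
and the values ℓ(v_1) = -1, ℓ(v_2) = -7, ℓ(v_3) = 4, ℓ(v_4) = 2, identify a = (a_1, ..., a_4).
a = (4, -2, -3, 0)

Write a = (a_1, ..., a_4) in the standard basis. For each basis vector v_i, ℓ(v_i) = <v_i, a> is a linear equation in the a_j's. Collect the n equations into a matrix system V a = ℓ, where row i of V is v_i (expressed in the standard basis). Since V is invertible (lower-triangular with 1s on the diagonal, up to permutation), solve by back-substitution:
  V =
[[1, 1, 1, 0],
 [-1, 0, 1, 1],
 [1, 0, 0, 0],
 [1, 1, 0, 0]]
  V a = (-1, -7, 4, 2)
Solving gives a = (4, -2, -3, 0).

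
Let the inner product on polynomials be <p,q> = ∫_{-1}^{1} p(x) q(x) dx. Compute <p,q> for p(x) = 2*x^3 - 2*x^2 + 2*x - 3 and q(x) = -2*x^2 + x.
<p,q> = 116/15

Expand the product: p(x)·q(x) = -4*x^5 + 6*x^4 - 6*x^3 + 8*x^2 - 3*x.
∫_{-1}^{1} of each monomial x^k gives [2/(k+1) if k even, 0 if k odd]. Integrating term-by-term (or equivalently evaluating the antiderivative F(x) = -2*x^6/3 + 6*x^5/5 - 3*x^4/2 + 8*x^3/3 - 3*x^2/2 at the endpoints):
  F(1) − F(−1) = 1/5 − (-113/15) = 116/15.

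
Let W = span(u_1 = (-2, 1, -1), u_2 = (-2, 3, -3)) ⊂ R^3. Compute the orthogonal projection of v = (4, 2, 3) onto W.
proj_W(v) = (4, -1/2, 1/2)

Set up U = [u_1 | ... | u_2] ∈ R^(3×2). The projector onto W = col(U) is P = U (U^T U)^(-1) U^T.
Compute U^T U =
  [6, 10]
  [10, 22],
and U^T v = (-9, -11).
Solve U^T U · c = U^T v for the coefficients: c = (-11/4, 3/4). The projection is proj_W(v) = U c.
Check: (v - proj_W(v)) · u_1 = 0  (should be 0).
Check: (v - proj_W(v)) · u_2 = 0  (should be 0).
Result: proj_W(v) = (4, -1/2, 1/2).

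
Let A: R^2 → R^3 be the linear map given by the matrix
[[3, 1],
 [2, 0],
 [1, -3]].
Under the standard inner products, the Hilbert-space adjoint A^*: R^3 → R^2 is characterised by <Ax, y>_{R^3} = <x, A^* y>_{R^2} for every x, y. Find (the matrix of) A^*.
A^* = A^T =
[[3, 2, 1],
 [1, 0, -3]]

For real matrices with standard dot products, the defining identity <Ax, y> = <x, A^* y> gives (Ax)^T y = x^T (A^*) y, i.e. x^T A^T y = x^T (A^*) y. Since this holds for all x, y, we must have A^* = A^T. Therefore
A^* =
[[3, 2, 1],
 [1, 0, -3]].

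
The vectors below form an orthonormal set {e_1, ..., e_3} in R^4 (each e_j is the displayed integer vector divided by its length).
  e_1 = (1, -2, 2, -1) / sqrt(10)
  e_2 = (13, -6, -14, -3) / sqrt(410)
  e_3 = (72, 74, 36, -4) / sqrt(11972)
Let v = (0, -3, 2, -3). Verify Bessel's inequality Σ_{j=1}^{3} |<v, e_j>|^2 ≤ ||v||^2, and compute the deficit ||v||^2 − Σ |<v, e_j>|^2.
Σ |<v, e_j>|^2 = 1350/73; ||v||^2 = 22; deficit = 256/73

Write each e_j = u_j / sqrt(<u_j, u_j>) where u_j is the displayed integer vector. Then <v, e_j> = <v, u_j> / sqrt(<u_j, u_j>), so |<v, e_j>|^2 = <v, u_j>^2 / <u_j, u_j>.
Coefficients: <v, e_1> = 13/sqrt(10), <v, e_2> = -1/sqrt(410), <v, e_3> = -138/sqrt(11972).
Square and sum: Σ |<v, e_j>|^2 = 1350/73.
Compute ||v||^2 = v·v = 22.
Deficit = 22 − 1350/73 = 256/73 ≥ 0, confirming Bessel's inequality. (The deficit equals ||v − Σ <v,e_j> e_j||^2, the squared distance from v to span{e_j}.)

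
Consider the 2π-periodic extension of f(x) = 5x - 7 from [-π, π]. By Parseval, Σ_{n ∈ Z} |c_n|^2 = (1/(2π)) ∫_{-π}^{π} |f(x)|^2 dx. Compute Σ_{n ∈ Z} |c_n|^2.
Σ |c_n|^2 = 25π^2/3 + 49

Expand and integrate term by term over [-π, π]:
  ∫ (5x)^2 dx = 25·(2π^3/3); ∫ 2·5·(-7)·x dx = 0 (odd integrand); ∫ (-7)^2 dx = 49·2π.
So (1/(2π)) ∫_{-π}^{π} (5x - 7)^2 dx = 25π^2/3 + 49 = 25π^2/3 + 49.
Parseval ⇒ Σ |c_n|^2 = 25π^2/3 + 49.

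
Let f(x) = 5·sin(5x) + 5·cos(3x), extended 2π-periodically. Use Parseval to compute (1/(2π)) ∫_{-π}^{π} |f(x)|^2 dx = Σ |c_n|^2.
Σ |c_n|^2 = 25

Expand |f|^2 and use orthogonality of {sin(nx), cos(mx)} on [-π, π]:
  ∫_{-π}^{π} sin(nx)^2 dx = π, ∫ cos(mx)^2 dx = π, and cross terms integrate to 0.
So ∫_{-π}^{π} f(x)^2 dx = 5^2 · π + 5^2 · π = (25 + 25)π.
Divide by 2π: (25 + 25)/2 = 25.
By Parseval, this equals Σ |c_n|^2.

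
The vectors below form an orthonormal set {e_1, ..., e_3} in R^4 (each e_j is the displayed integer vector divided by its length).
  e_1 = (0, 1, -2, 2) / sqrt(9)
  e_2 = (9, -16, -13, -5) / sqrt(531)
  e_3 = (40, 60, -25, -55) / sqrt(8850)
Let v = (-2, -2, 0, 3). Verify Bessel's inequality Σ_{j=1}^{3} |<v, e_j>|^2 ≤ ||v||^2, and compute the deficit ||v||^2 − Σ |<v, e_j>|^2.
Σ |<v, e_j>|^2 = 101/6; ||v||^2 = 17; deficit = 1/6

Write each e_j = u_j / sqrt(<u_j, u_j>) where u_j is the displayed integer vector. Then <v, e_j> = <v, u_j> / sqrt(<u_j, u_j>), so |<v, e_j>|^2 = <v, u_j>^2 / <u_j, u_j>.
Coefficients: <v, e_1> = 4/sqrt(9), <v, e_2> = -1/sqrt(531), <v, e_3> = -365/sqrt(8850).
Square and sum: Σ |<v, e_j>|^2 = 101/6.
Compute ||v||^2 = v·v = 17.
Deficit = 17 − 101/6 = 1/6 ≥ 0, confirming Bessel's inequality. (The deficit equals ||v − Σ <v,e_j> e_j||^2, the squared distance from v to span{e_j}.)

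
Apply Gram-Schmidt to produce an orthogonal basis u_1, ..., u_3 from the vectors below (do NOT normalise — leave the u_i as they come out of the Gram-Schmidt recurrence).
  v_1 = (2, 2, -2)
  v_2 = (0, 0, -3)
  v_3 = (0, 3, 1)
Orthogonal basis:
  u_1 = (2, 2, -2)
  u_2 = (-1, -1, -2)
  u_3 = (-3/2, 3/2, 0)

Apply the Gram-Schmidt recurrence
  u_1 = v_1
  u_i = v_i − Σ_{j<i} ((v_i · u_j) / (u_j · u_j)) · u_j.

Step by step this gives:
  u_1 = (2, 2, -2)
  u_2 = (-1, -1, -2)
  u_3 = (-3/2, 3/2, 0)

Orthogonality check:
  u_2 · u_1 = 0 (should be 0)
  u_3 · u_1 = 0 (should be 0)
  u_3 · u_2 = 0 (should be 0)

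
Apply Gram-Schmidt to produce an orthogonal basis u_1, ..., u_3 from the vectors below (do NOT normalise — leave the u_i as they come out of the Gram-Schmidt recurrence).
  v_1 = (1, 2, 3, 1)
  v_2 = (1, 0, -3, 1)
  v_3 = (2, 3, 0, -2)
Orthogonal basis:
  u_1 = (1, 2, 3, 1)
  u_2 = (22/15, 14/15, -8/5, 22/15)
  u_3 = (31/29, 54/29, -18/29, -85/29)

Apply the Gram-Schmidt recurrence
  u_1 = v_1
  u_i = v_i − Σ_{j<i} ((v_i · u_j) / (u_j · u_j)) · u_j.

Step by step this gives:
  u_1 = (1, 2, 3, 1)
  u_2 = (22/15, 14/15, -8/5, 22/15)
  u_3 = (31/29, 54/29, -18/29, -85/29)

Orthogonality check:
  u_2 · u_1 = 0 (should be 0)
  u_3 · u_1 = 0 (should be 0)
  u_3 · u_2 = 0 (should be 0)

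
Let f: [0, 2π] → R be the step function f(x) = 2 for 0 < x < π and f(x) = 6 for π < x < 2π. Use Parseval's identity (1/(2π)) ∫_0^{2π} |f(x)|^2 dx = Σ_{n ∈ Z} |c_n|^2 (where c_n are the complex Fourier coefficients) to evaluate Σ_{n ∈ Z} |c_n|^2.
Σ |c_n|^2 = 20

Parseval equates the L^2 energy of f (normalised by 1/(2π)) with the ℓ^2 sum of its Fourier coefficients: (1/(2π)) ∫_0^{2π} |f|^2 = Σ |c_n|^2.
Compute the left side: (1/(2π)) [∫_0^π 2^2 dx + ∫_π^{2π} 6^2 dx] = (1/(2π)) · (4π + 36π) = (4 + 36)/2 = 20.
So Σ_{n ∈ Z} |c_n|^2 = 20.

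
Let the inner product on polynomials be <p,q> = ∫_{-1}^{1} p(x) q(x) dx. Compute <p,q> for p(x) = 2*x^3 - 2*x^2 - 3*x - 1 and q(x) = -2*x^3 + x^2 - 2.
<p,q> = 226/35

Expand the product: p(x)·q(x) = -4*x^6 + 6*x^5 + 4*x^4 - 5*x^3 + 3*x^2 + 6*x + 2.
∫_{-1}^{1} of each monomial x^k gives [2/(k+1) if k even, 0 if k odd]. Integrating term-by-term (or equivalently evaluating the antiderivative F(x) = -4*x^7/7 + x^6 + 4*x^5/5 - 5*x^4/4 + x^3 + 3*x^2 + 2*x at the endpoints):
  F(1) − F(−1) = 837/140 − (-67/140) = 226/35.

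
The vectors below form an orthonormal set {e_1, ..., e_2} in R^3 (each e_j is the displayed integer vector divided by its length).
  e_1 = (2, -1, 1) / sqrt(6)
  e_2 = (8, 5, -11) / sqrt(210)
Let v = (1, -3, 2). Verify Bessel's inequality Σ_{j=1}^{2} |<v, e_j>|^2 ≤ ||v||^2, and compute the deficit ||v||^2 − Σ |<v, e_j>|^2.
Σ |<v, e_j>|^2 = 426/35; ||v||^2 = 14; deficit = 64/35

Write each e_j = u_j / sqrt(<u_j, u_j>) where u_j is the displayed integer vector. Then <v, e_j> = <v, u_j> / sqrt(<u_j, u_j>), so |<v, e_j>|^2 = <v, u_j>^2 / <u_j, u_j>.
Coefficients: <v, e_1> = 7/sqrt(6), <v, e_2> = -29/sqrt(210).
Square and sum: Σ |<v, e_j>|^2 = 426/35.
Compute ||v||^2 = v·v = 14.
Deficit = 14 − 426/35 = 64/35 ≥ 0, confirming Bessel's inequality. (The deficit equals ||v − Σ <v,e_j> e_j||^2, the squared distance from v to span{e_j}.)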